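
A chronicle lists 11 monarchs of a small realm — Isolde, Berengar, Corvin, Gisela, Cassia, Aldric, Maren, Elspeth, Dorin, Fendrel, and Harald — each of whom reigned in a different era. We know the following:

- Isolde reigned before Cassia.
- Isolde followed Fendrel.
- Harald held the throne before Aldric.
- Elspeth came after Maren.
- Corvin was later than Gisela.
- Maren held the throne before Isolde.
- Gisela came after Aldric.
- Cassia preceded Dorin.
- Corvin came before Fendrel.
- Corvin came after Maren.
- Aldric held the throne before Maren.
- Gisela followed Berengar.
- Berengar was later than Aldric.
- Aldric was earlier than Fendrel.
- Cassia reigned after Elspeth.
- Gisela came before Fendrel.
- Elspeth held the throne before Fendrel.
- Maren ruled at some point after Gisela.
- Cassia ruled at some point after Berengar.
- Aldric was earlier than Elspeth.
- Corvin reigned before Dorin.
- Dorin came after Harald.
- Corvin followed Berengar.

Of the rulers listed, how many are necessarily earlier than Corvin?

Directly stated before Corvin: Berengar, Gisela, and Maren.
Aldric reaches Corvin via Aldric → Maren → Corvin.
Harald reaches Corvin via Harald → Aldric → Maren → Corvin.
That's Aldric, Berengar, Gisela, Harald, and Maren — 5 in all.

5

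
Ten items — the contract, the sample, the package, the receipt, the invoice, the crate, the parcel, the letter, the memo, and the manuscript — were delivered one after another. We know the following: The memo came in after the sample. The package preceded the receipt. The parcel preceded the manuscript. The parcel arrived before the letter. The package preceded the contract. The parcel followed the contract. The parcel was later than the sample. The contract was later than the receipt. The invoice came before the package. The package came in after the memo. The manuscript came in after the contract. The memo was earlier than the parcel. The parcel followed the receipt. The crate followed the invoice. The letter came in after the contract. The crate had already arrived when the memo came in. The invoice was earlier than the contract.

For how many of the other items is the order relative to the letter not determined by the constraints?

1

Forced before the letter: the contract, the crate, the invoice, the memo, the package, the parcel, the receipt, and the sample.
That leaves the manuscript with no forced order relative to the letter — 1.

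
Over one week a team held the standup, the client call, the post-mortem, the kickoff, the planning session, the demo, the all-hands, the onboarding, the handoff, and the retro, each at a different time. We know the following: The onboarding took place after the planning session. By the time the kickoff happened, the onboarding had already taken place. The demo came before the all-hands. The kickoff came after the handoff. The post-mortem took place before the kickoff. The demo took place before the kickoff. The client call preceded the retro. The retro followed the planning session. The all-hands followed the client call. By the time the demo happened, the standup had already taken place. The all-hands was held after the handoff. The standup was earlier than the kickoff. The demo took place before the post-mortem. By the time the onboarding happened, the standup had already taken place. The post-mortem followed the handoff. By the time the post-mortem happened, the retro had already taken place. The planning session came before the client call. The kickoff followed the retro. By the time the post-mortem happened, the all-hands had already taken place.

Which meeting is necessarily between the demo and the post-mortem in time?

the all-hands

Tracing the constraints gives the demo → the all-hands → the post-mortem, so the all-hands sits after the demo and before the post-mortem.
No other meeting is forced both after the demo and before the post-mortem.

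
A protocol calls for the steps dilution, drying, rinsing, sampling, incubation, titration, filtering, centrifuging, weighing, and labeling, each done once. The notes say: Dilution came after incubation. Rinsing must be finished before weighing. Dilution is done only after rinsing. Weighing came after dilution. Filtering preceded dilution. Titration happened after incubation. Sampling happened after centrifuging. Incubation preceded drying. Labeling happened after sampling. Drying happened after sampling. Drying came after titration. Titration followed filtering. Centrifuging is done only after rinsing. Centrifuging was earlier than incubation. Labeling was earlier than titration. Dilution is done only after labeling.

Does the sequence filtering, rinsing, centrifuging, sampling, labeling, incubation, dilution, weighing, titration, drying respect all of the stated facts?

yes

Check each stated constraint against the proposed order — e.g. filtering is ahead of dilution; filtering is ahead of titration. Every pair is in the required order; nothing is violated.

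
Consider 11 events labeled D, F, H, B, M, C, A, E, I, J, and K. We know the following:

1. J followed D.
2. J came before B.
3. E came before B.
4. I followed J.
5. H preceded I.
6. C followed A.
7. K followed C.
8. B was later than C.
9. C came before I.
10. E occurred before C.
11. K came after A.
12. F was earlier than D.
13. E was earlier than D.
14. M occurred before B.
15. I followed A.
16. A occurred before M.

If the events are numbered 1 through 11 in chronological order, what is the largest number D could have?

8

D must come before B, I, and J — 3 events forced after it.
Everything else can be placed before D in some valid order, so D can sit as late as position 11 − 3 = 8.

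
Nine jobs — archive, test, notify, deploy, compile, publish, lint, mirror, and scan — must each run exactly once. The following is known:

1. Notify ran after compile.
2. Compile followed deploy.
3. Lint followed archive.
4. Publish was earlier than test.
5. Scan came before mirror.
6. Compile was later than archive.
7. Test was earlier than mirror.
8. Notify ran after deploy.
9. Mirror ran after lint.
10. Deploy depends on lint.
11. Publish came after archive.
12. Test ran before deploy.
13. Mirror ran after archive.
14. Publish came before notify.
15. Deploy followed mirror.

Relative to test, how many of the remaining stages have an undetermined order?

2

Forced before test: archive and publish; forced after test: compile, deploy, mirror, and notify.
That leaves lint and scan with no forced order relative to test — 2.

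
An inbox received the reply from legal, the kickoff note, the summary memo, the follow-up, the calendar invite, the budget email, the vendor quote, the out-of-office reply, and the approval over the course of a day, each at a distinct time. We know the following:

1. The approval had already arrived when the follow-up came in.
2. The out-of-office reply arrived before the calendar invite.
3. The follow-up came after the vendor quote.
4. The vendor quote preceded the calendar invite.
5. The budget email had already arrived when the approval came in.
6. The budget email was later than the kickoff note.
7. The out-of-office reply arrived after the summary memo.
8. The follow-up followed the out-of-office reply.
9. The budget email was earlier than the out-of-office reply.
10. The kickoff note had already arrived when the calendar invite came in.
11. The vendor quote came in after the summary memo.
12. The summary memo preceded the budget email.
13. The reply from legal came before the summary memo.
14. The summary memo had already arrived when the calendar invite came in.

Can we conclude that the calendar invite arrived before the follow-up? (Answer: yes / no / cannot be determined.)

cannot be determined

No chain of stated constraints runs from the calendar invite to the follow-up, and none runs from the follow-up to the calendar invite either.
So the relative order of the calendar invite and the follow-up is not fixed by the given facts.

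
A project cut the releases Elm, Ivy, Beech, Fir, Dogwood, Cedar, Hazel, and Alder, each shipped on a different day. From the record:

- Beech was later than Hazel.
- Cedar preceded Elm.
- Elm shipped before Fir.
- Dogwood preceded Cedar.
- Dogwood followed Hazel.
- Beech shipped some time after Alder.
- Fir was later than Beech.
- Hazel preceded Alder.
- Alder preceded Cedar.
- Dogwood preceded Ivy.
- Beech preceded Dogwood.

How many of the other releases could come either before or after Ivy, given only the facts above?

3

Forced before Ivy: Alder, Beech, Dogwood, and Hazel.
That leaves Cedar, Elm, and Fir with no forced order relative to Ivy — 3.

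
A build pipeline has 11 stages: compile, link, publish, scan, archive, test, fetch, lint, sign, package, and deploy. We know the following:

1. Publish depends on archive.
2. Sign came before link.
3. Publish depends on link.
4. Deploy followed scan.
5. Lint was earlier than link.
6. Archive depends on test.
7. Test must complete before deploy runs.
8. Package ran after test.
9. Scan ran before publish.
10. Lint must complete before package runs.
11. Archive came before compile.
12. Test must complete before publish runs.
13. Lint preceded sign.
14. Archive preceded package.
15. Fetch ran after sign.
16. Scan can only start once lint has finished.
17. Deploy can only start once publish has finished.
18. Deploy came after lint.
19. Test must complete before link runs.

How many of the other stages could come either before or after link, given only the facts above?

Forced before link: lint, sign, and test; forced after link: deploy and publish.
That leaves archive, compile, fetch, package, and scan with no forced order relative to link — 5.

5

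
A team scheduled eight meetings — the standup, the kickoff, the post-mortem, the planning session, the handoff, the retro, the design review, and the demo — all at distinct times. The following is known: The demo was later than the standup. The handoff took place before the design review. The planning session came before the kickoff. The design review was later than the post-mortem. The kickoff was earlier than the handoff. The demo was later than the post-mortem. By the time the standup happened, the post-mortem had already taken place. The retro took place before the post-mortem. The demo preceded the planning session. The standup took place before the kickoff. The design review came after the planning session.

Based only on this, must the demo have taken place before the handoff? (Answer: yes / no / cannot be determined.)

yes

Chain the constraints: the demo → the planning session → the kickoff → the handoff. Each link is directly stated, so the demo comes before the handoff.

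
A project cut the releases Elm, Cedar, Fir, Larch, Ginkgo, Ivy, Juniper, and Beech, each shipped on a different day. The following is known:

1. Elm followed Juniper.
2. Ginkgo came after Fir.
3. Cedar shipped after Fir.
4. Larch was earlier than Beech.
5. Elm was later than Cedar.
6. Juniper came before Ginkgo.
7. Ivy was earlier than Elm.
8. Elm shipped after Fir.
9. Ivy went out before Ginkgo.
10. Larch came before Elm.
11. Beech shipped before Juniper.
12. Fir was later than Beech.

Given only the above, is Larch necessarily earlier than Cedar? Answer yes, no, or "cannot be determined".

Chain the constraints: Larch → Beech → Fir → Cedar. Each link is directly stated, so Larch comes before Cedar.

yes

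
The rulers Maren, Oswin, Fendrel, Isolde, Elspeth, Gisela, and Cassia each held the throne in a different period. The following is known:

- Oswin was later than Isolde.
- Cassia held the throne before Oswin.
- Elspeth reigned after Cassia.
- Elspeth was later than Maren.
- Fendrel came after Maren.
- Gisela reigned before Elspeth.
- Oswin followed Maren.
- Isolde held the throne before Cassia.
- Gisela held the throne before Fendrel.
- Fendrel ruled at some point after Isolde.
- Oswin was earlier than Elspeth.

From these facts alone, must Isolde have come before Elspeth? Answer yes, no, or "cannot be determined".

yes

Chain the constraints: Isolde → Oswin → Elspeth. Each link is directly stated, so Isolde comes before Elspeth.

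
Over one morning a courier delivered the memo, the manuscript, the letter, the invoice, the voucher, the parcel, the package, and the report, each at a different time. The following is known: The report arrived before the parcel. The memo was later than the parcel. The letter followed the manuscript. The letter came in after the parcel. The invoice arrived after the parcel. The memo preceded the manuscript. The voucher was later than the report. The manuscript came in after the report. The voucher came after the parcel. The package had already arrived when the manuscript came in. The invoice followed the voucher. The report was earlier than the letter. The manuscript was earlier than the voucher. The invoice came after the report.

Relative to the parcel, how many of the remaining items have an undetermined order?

Forced before the parcel: the report; forced after the parcel: the invoice, the letter, the manuscript, the memo, and the voucher.
That leaves the package with no forced order relative to the parcel — 1.

1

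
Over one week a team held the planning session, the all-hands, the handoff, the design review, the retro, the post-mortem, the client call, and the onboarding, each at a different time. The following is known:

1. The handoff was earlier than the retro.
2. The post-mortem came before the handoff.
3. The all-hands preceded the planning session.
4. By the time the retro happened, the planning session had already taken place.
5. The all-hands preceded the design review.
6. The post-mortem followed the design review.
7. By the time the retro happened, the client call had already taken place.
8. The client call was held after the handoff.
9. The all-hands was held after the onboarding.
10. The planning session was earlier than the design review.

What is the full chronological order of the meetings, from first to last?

the onboarding, the all-hands, the planning session, the design review, the post-mortem, the handoff, the client call, the retro

The constraints fix every adjacent pair, so only one ordering works:
the onboarding → the all-hands → the planning session → the design review → the post-mortem → the handoff → the client call → the retro.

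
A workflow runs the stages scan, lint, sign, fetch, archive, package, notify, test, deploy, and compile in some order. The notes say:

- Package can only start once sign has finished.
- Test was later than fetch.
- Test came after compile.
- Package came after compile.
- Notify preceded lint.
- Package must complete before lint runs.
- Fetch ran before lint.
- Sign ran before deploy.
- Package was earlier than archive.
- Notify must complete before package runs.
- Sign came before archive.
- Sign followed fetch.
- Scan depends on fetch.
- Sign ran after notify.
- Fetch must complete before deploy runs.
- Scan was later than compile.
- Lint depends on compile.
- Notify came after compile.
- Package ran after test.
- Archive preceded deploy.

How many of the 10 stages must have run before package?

5

Directly stated before package: compile, notify, sign, and test.
Fetch reaches package via fetch → sign → package.
That's compile, fetch, notify, sign, and test — 5 in all.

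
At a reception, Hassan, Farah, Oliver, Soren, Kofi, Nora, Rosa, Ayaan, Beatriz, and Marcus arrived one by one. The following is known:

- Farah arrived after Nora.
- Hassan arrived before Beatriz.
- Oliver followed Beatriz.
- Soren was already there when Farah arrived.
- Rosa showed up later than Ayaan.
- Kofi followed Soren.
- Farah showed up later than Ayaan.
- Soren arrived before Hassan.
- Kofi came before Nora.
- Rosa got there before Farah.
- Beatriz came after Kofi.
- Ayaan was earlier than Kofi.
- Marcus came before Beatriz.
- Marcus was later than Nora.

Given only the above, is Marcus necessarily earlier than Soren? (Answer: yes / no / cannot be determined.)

Tracing the constraints gives Soren → Kofi → Nora → Marcus, so Soren must come before Marcus.
That means Marcus cannot be before Soren.

no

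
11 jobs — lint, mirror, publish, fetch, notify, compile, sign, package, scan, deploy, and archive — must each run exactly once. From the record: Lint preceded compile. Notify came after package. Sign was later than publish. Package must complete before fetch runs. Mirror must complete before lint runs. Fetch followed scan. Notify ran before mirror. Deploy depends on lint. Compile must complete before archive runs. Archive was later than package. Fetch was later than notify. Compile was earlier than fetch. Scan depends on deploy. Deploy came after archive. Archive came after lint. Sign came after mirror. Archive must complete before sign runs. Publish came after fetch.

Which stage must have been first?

package

Package has a chain of constraints placing it before every other stage, so package must be first.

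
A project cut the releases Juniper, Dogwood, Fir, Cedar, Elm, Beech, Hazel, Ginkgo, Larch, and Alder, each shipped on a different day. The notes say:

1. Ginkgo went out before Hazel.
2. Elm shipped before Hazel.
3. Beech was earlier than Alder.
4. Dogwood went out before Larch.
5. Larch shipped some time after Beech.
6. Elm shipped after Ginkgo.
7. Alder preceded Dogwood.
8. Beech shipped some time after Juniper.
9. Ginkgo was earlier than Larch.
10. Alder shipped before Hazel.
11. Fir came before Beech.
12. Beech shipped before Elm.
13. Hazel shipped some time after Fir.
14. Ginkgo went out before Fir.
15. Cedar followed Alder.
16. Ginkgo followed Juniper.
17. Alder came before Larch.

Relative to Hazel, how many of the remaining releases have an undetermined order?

Forced before Hazel: Alder, Beech, Elm, Fir, Ginkgo, and Juniper.
That leaves Cedar, Dogwood, and Larch with no forced order relative to Hazel — 3.

3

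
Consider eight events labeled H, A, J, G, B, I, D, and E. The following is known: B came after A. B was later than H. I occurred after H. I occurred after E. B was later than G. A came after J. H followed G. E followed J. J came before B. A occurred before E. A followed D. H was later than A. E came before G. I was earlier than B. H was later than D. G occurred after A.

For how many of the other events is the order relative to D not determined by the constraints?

Forced after D: A, B, E, G, H, and I.
That leaves J with no forced order relative to D — 1.

1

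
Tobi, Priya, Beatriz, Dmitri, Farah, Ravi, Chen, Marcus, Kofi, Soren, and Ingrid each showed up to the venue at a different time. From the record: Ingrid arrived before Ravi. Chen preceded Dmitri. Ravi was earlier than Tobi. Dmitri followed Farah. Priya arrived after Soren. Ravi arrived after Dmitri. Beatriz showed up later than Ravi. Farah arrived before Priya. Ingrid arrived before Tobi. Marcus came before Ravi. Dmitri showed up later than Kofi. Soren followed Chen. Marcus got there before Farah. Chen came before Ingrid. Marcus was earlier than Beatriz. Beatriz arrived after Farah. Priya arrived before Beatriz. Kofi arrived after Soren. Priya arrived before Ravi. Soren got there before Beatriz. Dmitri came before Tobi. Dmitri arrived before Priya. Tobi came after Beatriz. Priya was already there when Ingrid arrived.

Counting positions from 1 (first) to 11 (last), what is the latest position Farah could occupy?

5

Farah must come before Beatriz, Dmitri, Ingrid, Priya, Ravi, and Tobi — 6 guests forced after them.
Everything else can be placed before Farah in some valid order, so Farah can sit as late as position 11 − 6 = 5.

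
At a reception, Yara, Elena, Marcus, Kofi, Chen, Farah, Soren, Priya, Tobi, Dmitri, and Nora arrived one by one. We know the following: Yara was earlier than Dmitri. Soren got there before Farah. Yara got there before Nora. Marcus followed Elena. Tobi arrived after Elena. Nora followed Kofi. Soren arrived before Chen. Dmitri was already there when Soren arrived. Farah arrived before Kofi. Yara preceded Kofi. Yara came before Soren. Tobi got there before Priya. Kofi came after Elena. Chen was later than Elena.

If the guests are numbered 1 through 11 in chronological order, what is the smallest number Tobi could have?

2

Elena must come before Tobi — 1 forced predecessor.
Nothing else is forced ahead of Tobi, so their earliest slot is position 1 + 1 = 2.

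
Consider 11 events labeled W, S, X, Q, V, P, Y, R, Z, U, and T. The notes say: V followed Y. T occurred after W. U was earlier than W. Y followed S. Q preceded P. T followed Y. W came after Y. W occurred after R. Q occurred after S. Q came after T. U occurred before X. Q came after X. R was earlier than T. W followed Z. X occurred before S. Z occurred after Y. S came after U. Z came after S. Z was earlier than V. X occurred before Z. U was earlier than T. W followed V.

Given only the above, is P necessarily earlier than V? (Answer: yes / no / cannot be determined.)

no

Tracing the constraints gives V → W → T → Q → P, so V must come before P.
That means P cannot be before V.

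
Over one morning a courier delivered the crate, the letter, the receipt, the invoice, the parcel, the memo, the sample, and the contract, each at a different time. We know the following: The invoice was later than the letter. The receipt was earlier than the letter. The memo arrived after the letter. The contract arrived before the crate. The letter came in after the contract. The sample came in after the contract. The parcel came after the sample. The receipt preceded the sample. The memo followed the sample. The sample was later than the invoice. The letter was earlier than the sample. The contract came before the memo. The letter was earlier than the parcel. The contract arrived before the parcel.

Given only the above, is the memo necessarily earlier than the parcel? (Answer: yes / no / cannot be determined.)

No chain of stated constraints runs from the memo to the parcel, and none runs from the parcel to the memo either.
So the relative order of the memo and the parcel is not fixed by the given facts.

cannot be determined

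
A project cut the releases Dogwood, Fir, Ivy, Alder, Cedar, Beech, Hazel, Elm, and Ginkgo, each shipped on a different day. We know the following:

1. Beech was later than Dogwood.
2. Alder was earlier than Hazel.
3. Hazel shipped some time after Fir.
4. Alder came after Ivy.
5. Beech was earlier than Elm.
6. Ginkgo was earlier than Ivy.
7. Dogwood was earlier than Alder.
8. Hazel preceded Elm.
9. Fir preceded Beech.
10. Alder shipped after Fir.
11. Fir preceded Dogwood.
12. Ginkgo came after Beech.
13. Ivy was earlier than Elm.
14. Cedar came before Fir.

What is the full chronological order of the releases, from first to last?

Cedar, Fir, Dogwood, Beech, Ginkgo, Ivy, Alder, Hazel, Elm

The constraints fix every adjacent pair, so only one ordering works:
Cedar → Fir → Dogwood → Beech → Ginkgo → Ivy → Alder → Hazel → Elm.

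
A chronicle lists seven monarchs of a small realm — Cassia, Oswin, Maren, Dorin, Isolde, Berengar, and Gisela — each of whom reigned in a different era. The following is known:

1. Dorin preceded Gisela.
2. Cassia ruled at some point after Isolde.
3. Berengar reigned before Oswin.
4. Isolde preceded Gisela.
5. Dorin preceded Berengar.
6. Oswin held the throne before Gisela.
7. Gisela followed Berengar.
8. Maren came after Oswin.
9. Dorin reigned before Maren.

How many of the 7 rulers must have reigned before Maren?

Directly stated before Maren: Dorin and Oswin.
Berengar reaches Maren via Berengar → Oswin → Maren.
That's Berengar, Dorin, and Oswin — 3 in all.

3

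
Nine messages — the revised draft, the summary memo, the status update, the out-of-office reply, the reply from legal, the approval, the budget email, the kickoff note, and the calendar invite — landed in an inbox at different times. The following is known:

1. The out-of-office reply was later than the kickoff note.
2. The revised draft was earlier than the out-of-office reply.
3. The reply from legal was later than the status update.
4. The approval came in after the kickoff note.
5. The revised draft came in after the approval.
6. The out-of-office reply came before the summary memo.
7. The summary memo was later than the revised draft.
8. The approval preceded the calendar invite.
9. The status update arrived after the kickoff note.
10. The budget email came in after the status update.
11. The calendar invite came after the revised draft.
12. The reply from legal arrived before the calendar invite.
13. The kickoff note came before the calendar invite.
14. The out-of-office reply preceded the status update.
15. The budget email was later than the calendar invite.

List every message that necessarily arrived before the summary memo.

the approval, the kickoff note, the out-of-office reply, the revised draft

Directly stated before the summary memo: the out-of-office reply and the revised draft.
The approval reaches the summary memo via the approval → the revised draft → the summary memo.
The kickoff note reaches the summary memo via the kickoff note → the out-of-office reply → the summary memo.
No chain forces the reply from legal (or any of the others) ahead of the summary memo.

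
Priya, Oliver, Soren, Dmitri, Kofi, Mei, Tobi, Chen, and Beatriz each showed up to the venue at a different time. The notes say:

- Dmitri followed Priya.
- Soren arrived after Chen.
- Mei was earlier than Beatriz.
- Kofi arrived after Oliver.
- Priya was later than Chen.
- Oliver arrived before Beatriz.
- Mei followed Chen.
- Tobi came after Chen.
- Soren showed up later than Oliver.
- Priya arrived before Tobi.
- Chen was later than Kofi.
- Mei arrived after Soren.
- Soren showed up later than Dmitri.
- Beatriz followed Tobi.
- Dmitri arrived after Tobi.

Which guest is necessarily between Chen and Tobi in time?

Tracing the constraints gives Chen → Priya → Tobi, so Priya sits after Chen and before Tobi.
No other guest is forced both after Chen and before Tobi.

Priya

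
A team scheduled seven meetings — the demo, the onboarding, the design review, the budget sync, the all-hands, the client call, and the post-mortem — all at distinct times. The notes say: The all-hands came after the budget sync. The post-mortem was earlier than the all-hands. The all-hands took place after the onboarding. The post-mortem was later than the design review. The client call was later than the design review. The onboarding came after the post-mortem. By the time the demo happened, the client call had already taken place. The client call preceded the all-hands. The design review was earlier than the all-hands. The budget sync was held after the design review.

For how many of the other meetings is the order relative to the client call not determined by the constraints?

3

Forced before the client call: the design review; forced after the client call: the all-hands and the demo.
That leaves the budget sync, the onboarding, and the post-mortem with no forced order relative to the client call — 3.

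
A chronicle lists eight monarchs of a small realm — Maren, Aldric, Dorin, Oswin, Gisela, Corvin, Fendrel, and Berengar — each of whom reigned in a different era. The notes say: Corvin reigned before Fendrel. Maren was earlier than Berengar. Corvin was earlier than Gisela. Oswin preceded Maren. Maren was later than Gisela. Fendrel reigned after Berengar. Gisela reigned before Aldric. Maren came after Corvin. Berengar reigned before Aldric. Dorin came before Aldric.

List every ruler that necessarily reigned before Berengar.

Directly stated before Berengar: Maren.
Corvin reaches Berengar via Corvin → Maren → Berengar.
Gisela reaches Berengar via Gisela → Maren → Berengar.
Oswin reaches Berengar via Oswin → Maren → Berengar.

Corvin, Gisela, Maren, Oswin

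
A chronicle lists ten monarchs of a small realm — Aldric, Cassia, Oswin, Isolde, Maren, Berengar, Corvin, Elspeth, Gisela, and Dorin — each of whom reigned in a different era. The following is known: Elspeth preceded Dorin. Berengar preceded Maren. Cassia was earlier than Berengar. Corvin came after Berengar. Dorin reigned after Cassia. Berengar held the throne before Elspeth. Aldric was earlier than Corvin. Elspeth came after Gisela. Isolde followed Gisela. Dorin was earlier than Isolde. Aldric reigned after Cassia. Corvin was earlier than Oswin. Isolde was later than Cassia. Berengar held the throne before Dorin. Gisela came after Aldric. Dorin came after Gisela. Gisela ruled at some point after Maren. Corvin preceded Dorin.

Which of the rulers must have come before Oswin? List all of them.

Directly stated before Oswin: Corvin.
Aldric reaches Oswin via Aldric → Corvin → Oswin.
Berengar reaches Oswin via Berengar → Corvin → Oswin.
Cassia reaches Oswin via Cassia → Aldric → Corvin → Oswin.
No chain forces Dorin (or any of the others) ahead of Oswin.

Aldric, Berengar, Cassia, Corvin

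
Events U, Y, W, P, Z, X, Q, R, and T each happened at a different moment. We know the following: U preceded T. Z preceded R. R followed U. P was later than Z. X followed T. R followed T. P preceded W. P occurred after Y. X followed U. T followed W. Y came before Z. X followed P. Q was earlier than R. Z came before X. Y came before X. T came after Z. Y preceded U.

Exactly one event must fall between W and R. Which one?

Tracing the constraints gives W → T → R, so T sits after W and before R.
No other event is forced both after W and before R.

T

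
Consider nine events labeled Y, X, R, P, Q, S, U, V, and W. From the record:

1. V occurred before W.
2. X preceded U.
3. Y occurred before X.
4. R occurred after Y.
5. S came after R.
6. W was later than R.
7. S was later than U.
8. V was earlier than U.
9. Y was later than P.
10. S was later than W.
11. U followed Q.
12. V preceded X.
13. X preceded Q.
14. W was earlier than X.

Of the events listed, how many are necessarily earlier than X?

5

Directly stated before X: V, W, and Y.
P reaches X via P → Y → X.
R reaches X via R → W → X.
No chain forces Q (or any of the others) ahead of X.
That's P, R, V, W, and Y — 5 in all.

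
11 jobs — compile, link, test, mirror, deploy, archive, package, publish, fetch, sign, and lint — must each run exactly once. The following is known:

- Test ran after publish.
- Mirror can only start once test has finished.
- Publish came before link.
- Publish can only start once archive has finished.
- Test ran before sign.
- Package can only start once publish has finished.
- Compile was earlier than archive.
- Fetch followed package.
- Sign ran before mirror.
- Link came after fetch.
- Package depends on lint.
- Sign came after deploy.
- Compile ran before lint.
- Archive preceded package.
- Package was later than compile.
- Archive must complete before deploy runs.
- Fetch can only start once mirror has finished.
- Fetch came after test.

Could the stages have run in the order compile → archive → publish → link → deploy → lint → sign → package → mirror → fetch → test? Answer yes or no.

The constraints require fetch before link, but in the proposed sequence link appears ahead of fetch. That one violation is enough.

no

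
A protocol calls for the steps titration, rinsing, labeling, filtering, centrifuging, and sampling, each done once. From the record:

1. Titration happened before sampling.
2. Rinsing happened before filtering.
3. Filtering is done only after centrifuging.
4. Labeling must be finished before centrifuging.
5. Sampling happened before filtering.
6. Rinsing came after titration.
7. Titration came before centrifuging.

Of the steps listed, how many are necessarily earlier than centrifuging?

Directly stated before centrifuging: labeling and titration.
That's labeling and titration — 2 in all.

2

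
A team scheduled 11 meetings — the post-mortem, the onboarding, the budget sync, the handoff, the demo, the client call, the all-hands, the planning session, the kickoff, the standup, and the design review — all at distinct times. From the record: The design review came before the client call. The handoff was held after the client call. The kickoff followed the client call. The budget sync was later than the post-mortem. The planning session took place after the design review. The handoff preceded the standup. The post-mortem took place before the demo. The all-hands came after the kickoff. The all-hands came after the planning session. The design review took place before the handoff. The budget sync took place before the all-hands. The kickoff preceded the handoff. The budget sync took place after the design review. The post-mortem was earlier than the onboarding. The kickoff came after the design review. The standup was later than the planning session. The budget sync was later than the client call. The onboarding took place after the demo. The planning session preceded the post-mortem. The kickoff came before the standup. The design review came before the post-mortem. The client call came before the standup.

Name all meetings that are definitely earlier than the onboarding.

Directly stated before the onboarding: the demo and the post-mortem.
The design review reaches the onboarding via the design review → the post-mortem → the onboarding.
The planning session reaches the onboarding via the planning session → the post-mortem → the onboarding.
No chain forces the handoff (or any of the others) ahead of the onboarding.

the demo, the design review, the planning session, the post-mortem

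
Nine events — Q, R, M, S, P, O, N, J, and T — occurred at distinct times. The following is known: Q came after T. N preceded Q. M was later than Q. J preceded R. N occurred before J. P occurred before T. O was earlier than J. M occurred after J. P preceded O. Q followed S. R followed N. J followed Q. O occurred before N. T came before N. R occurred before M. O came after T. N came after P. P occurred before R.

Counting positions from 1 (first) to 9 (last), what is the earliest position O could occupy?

P and T must both come before O — 2 forced predecessors.
Nothing else is forced ahead of O, so its earliest slot is position 2 + 1 = 3.

3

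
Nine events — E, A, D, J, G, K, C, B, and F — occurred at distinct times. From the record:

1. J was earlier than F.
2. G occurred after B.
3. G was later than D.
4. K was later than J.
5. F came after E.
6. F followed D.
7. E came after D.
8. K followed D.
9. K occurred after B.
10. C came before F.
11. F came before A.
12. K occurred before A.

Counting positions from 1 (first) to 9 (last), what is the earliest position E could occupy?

D must come before E — 1 forced predecessor.
Nothing else is forced ahead of E, so its earliest slot is position 1 + 1 = 2.

2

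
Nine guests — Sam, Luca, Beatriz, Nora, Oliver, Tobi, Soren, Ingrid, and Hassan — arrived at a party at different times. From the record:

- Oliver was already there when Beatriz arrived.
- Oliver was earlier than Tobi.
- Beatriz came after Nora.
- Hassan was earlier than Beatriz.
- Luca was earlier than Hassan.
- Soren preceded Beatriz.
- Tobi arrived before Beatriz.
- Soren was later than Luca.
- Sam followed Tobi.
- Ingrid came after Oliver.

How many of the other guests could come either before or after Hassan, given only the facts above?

6

Forced before Hassan: Luca; forced after Hassan: Beatriz.
That leaves Ingrid, Nora, Oliver, Sam, Soren, and Tobi with no forced order relative to Hassan — 6.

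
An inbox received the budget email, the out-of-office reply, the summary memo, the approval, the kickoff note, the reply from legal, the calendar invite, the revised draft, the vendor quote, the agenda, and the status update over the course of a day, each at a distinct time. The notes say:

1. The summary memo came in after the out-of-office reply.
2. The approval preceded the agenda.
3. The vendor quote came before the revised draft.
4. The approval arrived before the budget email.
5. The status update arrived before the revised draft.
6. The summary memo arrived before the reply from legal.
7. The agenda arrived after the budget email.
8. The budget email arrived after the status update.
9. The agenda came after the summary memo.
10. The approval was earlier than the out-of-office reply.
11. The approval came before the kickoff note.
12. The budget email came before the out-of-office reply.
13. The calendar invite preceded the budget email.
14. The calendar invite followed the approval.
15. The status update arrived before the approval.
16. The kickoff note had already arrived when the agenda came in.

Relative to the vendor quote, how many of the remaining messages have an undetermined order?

9

Forced after the vendor quote: the revised draft.
That leaves the agenda, the approval, the budget email, the calendar invite, the kickoff note, the out-of-office reply, the reply from legal, the status update, and the summary memo with no forced order relative to the vendor quote — 9.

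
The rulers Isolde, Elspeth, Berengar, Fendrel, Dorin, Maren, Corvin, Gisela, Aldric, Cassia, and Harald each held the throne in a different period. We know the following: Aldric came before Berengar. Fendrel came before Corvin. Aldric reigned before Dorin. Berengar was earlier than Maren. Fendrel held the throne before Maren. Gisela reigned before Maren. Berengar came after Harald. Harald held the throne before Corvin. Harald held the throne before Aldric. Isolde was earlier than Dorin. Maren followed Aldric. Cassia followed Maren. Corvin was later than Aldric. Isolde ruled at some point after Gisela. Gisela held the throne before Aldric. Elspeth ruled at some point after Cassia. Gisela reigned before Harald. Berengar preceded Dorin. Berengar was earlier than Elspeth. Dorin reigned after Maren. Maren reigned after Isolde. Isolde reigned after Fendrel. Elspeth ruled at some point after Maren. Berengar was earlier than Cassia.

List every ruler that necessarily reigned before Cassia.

Directly stated before Cassia: Berengar and Maren.
Aldric reaches Cassia via Aldric → Berengar → Cassia.
Fendrel reaches Cassia via Fendrel → Maren → Cassia.
Gisela reaches Cassia via Gisela → Maren → Cassia.
Likewise Harald and Isolde each reach Cassia by chaining the stated constraints.
No chain forces Dorin (or any of the others) ahead of Cassia.

Aldric, Berengar, Fendrel, Gisela, Harald, Isolde, Maren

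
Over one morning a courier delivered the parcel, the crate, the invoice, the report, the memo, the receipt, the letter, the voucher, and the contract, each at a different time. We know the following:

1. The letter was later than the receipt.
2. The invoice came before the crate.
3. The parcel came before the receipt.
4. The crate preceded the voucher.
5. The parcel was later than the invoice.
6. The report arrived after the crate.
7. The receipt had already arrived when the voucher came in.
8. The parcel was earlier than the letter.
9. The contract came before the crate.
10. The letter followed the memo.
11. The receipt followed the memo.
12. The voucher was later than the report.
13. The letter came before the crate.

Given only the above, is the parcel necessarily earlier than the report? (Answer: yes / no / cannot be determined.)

yes

Chain the constraints: the parcel → the letter → the crate → the report. Each link is directly stated, so the parcel comes before the report.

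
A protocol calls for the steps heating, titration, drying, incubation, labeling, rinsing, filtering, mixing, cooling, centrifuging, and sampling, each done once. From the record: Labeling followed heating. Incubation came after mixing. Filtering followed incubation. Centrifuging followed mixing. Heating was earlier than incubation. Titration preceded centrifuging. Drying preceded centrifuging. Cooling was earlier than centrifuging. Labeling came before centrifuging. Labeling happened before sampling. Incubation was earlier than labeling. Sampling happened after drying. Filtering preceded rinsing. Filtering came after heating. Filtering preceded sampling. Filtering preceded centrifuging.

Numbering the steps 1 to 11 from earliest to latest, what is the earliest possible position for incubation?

Heating and mixing must both come before incubation — 2 forced predecessors.
Nothing else is forced ahead of incubation, so its earliest slot is position 2 + 1 = 3.

3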